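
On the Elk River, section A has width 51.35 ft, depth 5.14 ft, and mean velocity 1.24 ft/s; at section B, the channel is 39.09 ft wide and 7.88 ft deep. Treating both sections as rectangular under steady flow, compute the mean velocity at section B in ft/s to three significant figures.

1.06 ft/s

Q = A₁V₁ = (51.35×5.14) × 1.24 = 327.3 ft³/s
A₂ = 39.09 × 7.88 = 308.0 ft²
V₂ = Q/A₂ = 327.3/308.0 = 1.063 ft/s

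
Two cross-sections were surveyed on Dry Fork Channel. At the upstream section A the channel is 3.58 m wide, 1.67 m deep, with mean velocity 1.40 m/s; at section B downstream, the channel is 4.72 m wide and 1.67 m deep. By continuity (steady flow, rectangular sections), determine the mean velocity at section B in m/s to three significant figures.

1.06 m/s

Q = A₁V₁ = (3.58×1.67) × 1.40 = 8.370 m³/s
A₂ = 4.72 × 1.67 = 7.882 m²
V₂ = Q/A₂ = 8.370/7.882 = 1.062 m/s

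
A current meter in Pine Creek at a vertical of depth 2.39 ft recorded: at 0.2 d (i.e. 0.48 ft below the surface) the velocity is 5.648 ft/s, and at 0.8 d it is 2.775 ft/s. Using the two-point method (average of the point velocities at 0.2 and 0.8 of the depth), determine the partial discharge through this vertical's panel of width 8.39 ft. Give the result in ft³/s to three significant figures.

v̄ = (5.648 + 2.775) / 2 = 4.212 ft/s
q = v̄ × d × w = 4.212 × 2.39 × 8.39 = 84.45 ft³/s

84.4 ft³/s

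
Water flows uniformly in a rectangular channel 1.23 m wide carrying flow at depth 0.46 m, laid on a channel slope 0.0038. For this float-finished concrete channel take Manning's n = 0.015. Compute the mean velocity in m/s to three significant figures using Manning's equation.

1.69 m/s

A = b·y = 1.23 × 0.46 = 0.5658 m²
P = b + 2y = 1.23 + 2×0.46 = 2.150 m
R = A/P = 0.5658/2.150 = 0.2632 m
Q = (1/n)·A·R^(2/3)·S^(1/2) = (1/0.015) × 0.5658 × 0.2632^(2/3) × 0.0038^(1/2) = 0.9549 m³/s
V = Q/A = 0.9549/0.5658 = 1.688 m/s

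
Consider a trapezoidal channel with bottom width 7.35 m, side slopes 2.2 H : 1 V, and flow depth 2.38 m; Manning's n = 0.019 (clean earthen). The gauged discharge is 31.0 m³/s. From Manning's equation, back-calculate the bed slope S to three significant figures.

A = (b + z·y)·y = (7.35 + 2.2×2.38)×2.38 = 29.95 m²
P = b + 2y√(1+z²) = 7.35 + 2×2.38×√(1+2.2²) = 18.85 m
R = A/P = 29.95/18.85 = 1.589 m
S = (Q·n / (1·A·R^(2/3)))² = (31.0×0.019 / (1×29.95×1.362))² = 0.0002085

0.000209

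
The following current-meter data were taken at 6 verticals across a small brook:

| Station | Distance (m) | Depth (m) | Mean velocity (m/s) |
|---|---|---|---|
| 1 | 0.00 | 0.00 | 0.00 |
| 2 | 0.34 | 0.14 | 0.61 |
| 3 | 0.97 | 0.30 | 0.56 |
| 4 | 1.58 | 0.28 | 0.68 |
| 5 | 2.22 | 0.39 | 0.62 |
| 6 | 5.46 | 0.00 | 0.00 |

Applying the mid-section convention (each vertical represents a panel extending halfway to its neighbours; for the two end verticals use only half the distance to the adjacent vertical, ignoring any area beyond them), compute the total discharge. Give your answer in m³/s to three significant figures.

w_2 = (0.97 − 0.00)/2 = 0.485 m; q_2 = 0.61 × 0.14 × 0.485 = 0.04142 m³/s
w_3 = (1.58 − 0.34)/2 = 0.62 m; q_3 = 0.56 × 0.30 × 0.62 = 0.1042 m³/s
w_4 = (2.22 − 0.97)/2 = 0.625 m; q_4 = 0.68 × 0.28 × 0.625 = 0.1190 m³/s
w_5 = (5.46 − 1.58)/2 = 1.94 m; q_5 = 0.62 × 0.39 × 1.94 = 0.4691 m³/s
Stations 1, 6 contribute zero (depth or velocity is 0).
Q = Σ qᵢ = 0.7337 m³/s

0.734 m³/s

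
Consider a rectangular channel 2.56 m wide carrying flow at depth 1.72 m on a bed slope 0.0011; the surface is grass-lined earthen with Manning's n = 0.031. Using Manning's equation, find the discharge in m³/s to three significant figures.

A = b·y = 2.56 × 1.72 = 4.403 m²
P = b + 2y = 2.56 + 2×1.72 = 6.000 m
R = A/P = 4.403/6.000 = 0.7339 m
Q = (1/n)·A·R^(2/3)·S^(1/2) = (1/0.031) × 4.403 × 0.7339^(2/3) × 0.0011^(1/2) = 3.833 m³/s

3.83 m³/s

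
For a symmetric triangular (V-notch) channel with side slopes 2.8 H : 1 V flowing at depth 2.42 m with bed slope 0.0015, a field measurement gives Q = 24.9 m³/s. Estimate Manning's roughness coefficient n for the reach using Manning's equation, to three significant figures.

A = z·y² = 2.8×2.42² = 16.40 m²
P = 2y√(1+z²) = 2×2.42×√(1+2.8²) = 14.39 m
R = A/P = 16.40/14.39 = 1.140 m
n = (1/Q)·A·R^(2/3)·S^(1/2) = (1/24.9) × 16.40 × 1.091 × 0.03873 = 0.02783

0.0278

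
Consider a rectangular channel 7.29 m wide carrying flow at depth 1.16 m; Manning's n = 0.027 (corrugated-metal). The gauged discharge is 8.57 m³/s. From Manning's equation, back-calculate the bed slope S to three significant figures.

A = b·y = 7.29 × 1.16 = 8.456 m²
P = b + 2y = 7.29 + 2×1.16 = 9.610 m
R = A/P = 8.456/9.610 = 0.8800 m
S = (Q·n / (1·A·R^(2/3)))² = (8.57×0.027 / (1×8.456×0.9183))² = 0.0008879

0.000888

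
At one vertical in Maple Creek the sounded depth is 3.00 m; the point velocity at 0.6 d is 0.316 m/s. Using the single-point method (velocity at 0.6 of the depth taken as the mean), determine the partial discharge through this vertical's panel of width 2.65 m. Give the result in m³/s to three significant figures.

v̄ = v₀.₆ = 0.316 m/s
q = v̄ × d × w = 0.3160 × 3.00 × 2.65 = 2.512 m³/s

2.51 m³/s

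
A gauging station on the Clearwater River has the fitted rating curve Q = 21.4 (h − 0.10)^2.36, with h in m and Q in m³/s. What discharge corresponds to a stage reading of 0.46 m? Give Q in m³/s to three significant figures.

1.92 m³/s

Q = 21.4 × (0.46 − 0.10)^2.36 = 21.4 × 0.36^2.36 = 1.920 m³/s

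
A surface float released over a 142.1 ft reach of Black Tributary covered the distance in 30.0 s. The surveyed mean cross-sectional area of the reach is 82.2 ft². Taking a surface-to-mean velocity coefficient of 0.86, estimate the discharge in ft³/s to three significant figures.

335 ft³/s

v_surface = L / t̄ = 142.1 / 30 = 4.737 ft/s
v_mean = 0.86 × 4.737 = 4.074 ft/s
Q = A × v_mean = 82.2 × 4.074 = 334.8 ft³/s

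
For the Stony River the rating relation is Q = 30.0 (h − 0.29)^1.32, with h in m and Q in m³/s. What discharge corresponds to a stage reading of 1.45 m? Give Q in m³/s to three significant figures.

36.5 m³/s

Q = 30.0 × (1.45 − 0.29)^1.32 = 30.0 × 1.16^1.32 = 36.49 m³/s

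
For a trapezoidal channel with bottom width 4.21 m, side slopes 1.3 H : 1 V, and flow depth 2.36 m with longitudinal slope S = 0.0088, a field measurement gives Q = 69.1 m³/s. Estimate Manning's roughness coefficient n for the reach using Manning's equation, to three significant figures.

0.0297

A = (b + z·y)·y = (4.21 + 1.3×2.36)×2.36 = 17.18 m²
P = b + 2y√(1+z²) = 4.21 + 2×2.36×√(1+1.3²) = 11.95 m
R = A/P = 17.18/11.95 = 1.437 m
n = (1/Q)·A·R^(2/3)·S^(1/2) = (1/69.1) × 17.18 × 1.274 × 0.09381 = 0.02970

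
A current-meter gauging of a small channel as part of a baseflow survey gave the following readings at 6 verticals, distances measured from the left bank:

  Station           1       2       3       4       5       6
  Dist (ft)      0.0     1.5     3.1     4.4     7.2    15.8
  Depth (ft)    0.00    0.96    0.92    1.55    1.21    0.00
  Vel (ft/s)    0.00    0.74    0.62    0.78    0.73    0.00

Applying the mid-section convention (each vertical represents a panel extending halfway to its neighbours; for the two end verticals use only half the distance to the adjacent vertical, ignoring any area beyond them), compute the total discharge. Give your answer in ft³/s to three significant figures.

9.44 ft³/s

w_2 = (3.1 − 0.0)/2 = 1.55 ft; q_2 = 0.74 × 0.96 × 1.55 = 1.101 ft³/s
w_3 = (4.4 − 1.5)/2 = 1.45 ft; q_3 = 0.62 × 0.92 × 1.45 = 0.8271 ft³/s
w_4 = (7.2 − 3.1)/2 = 2.05 ft; q_4 = 0.78 × 1.55 × 2.05 = 2.478 ft³/s
w_5 = (15.8 − 4.4)/2 = 5.7 ft; q_5 = 0.73 × 1.21 × 5.7 = 5.035 ft³/s
Stations 1, 6 contribute zero (depth or velocity is 0).
Q = Σ qᵢ = 9.441 ft³/s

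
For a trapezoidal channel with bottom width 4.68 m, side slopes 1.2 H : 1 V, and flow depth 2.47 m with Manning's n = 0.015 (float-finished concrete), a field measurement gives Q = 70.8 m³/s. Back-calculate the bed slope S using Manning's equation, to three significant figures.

0.00181

A = (b + z·y)·y = (4.68 + 1.2×2.47)×2.47 = 18.88 m²
P = b + 2y√(1+z²) = 4.68 + 2×2.47×√(1+1.2²) = 12.40 m
R = A/P = 18.88/12.40 = 1.523 m
S = (Q·n / (1·A·R^(2/3)))² = (70.8×0.015 / (1×18.88×1.324))² = 0.001805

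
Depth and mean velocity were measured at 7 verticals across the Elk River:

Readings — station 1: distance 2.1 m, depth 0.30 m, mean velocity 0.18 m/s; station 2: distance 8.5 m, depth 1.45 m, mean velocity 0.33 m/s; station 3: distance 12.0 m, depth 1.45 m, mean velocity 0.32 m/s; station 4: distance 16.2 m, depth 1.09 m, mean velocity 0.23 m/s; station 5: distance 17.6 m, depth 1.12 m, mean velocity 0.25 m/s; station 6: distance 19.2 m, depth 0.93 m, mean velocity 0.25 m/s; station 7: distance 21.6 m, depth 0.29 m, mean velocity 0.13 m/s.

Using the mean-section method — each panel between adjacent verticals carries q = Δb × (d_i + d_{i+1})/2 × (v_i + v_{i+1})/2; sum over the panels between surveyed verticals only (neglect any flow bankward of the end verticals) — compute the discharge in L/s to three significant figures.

Panel 1-2: Δb = 6.4 m, d̄ = (0.30+1.45)/2 = 0.875, v̄ = (0.18+0.33)/2 = 0.255 → q = 6.4×0.875×0.255 = 1.428 m³/s
Panel 2-3: Δb = 3.5 m, d̄ = (1.45+1.45)/2 = 1.45, v̄ = (0.33+0.32)/2 = 0.325 → q = 3.5×1.45×0.325 = 1.649 m³/s
Panel 3-4: Δb = 4.2 m, d̄ = (1.45+1.09)/2 = 1.27, v̄ = (0.32+0.23)/2 = 0.275 → q = 4.2×1.27×0.275 = 1.467 m³/s
Panel 4-5: Δb = 1.4 m, d̄ = (1.09+1.12)/2 = 1.105, v̄ = (0.23+0.25)/2 = 0.24 → q = 1.4×1.105×0.24 = 0.3713 m³/s
Panel 5-6: Δb = 1.6 m, d̄ = (1.12+0.93)/2 = 1.025, v̄ = (0.25+0.25)/2 = 0.25 → q = 1.6×1.025×0.25 = 0.4100 m³/s
Panel 6-7: Δb = 2.4 m, d̄ = (0.93+0.29)/2 = 0.61, v̄ = (0.25+0.13)/2 = 0.19 → q = 2.4×0.61×0.19 = 0.2782 m³/s
Q = Σ q = 5.604 m³/s
= 5.604 × 1000 = 5604 L/s

5600 L/s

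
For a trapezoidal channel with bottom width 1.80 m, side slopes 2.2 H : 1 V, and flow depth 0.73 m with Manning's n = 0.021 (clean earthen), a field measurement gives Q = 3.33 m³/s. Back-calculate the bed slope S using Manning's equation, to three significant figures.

A = (b + z·y)·y = (1.80 + 2.2×0.73)×0.73 = 2.486 m²
P = b + 2y√(1+z²) = 1.80 + 2×0.73×√(1+2.2²) = 5.328 m
R = A/P = 2.486/5.328 = 0.4666 m
S = (Q·n / (1·A·R^(2/3)))² = (3.33×0.021 / (1×2.486×0.6016))² = 0.002185

0.00219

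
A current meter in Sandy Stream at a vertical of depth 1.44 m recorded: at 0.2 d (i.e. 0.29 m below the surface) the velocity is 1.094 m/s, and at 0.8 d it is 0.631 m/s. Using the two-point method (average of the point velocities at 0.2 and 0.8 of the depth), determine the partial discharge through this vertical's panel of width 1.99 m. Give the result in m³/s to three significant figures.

v̄ = (1.094 + 0.631) / 2 = 0.8625 m/s
q = v̄ × d × w = 0.8625 × 1.44 × 1.99 = 2.472 m³/s

2.47 m³/s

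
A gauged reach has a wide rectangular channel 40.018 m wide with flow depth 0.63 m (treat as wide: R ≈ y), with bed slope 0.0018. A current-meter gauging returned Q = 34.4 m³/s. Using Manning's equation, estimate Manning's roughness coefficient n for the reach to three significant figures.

0.0229

A = b·y = 40.018 × 0.63 = 25.21 m²
Wide channel: R ≈ y = 0.63 m
n = (1/Q)·A·R^(2/3)·S^(1/2) = (1/34.4) × 25.21 × 0.7349 × 0.04243 = 0.02285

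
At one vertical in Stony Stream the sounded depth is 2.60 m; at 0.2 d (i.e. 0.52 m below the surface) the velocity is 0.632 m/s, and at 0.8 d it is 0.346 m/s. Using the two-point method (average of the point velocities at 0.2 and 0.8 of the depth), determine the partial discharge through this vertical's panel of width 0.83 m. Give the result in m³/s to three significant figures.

1.06 m³/s

v̄ = (0.632 + 0.346) / 2 = 0.4890 m/s
q = v̄ × d × w = 0.4890 × 2.60 × 0.83 = 1.055 m³/s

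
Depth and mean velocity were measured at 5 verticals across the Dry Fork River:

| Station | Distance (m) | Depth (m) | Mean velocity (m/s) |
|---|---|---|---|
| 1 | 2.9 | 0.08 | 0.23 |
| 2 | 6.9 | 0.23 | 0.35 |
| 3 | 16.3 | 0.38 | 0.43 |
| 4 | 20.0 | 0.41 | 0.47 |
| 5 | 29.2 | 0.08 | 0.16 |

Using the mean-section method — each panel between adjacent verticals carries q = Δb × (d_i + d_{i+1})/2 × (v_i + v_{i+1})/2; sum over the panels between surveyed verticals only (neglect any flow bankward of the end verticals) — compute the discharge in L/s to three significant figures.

Panel 1-2: Δb = 4 m, d̄ = (0.08+0.23)/2 = 0.155, v̄ = (0.23+0.35)/2 = 0.29 → q = 4×0.155×0.29 = 0.1798 m³/s
Panel 2-3: Δb = 9.4 m, d̄ = (0.23+0.38)/2 = 0.305, v̄ = (0.35+0.43)/2 = 0.39 → q = 9.4×0.305×0.39 = 1.118 m³/s
Panel 3-4: Δb = 3.7 m, d̄ = (0.38+0.41)/2 = 0.395, v̄ = (0.43+0.47)/2 = 0.45 → q = 3.7×0.395×0.45 = 0.6577 m³/s
Panel 4-5: Δb = 9.2 m, d̄ = (0.41+0.08)/2 = 0.245, v̄ = (0.47+0.16)/2 = 0.315 → q = 9.2×0.245×0.315 = 0.7100 m³/s
Q = Σ q = 2.666 m³/s
= 2.666 × 1000 = 2666 L/s

2670 L/s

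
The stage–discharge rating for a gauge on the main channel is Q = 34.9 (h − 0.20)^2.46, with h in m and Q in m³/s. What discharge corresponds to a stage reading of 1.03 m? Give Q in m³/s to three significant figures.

22.1 m³/s

Q = 34.9 × (1.03 − 0.20)^2.46 = 34.9 × 0.83^2.46 = 22.07 m³/s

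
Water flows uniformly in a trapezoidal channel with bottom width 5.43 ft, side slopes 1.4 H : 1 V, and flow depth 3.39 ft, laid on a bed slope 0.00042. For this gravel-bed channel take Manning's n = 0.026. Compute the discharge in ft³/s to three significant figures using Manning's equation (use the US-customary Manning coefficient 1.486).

A = (b + z·y)·y = (5.43 + 1.4×3.39)×3.39 = 34.50 ft²
P = b + 2y√(1+z²) = 5.43 + 2×3.39×√(1+1.4²) = 17.09 ft
R = A/P = 34.50/17.09 = 2.018 ft
Q = (1.486/n)·A·R^(2/3)·S^(1/2) = (1.486/0.026) × 34.50 × 2.018^(2/3) × 0.00042^(1/2) = 64.52 ft³/s

64.5 ft³/s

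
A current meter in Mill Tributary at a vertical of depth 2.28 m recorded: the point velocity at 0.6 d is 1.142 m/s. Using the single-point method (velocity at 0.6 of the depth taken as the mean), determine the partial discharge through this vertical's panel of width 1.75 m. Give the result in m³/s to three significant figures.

v̄ = v₀.₆ = 1.142 m/s
q = v̄ × d × w = 1.142 × 2.28 × 1.75 = 4.557 m³/s

4.56 m³/s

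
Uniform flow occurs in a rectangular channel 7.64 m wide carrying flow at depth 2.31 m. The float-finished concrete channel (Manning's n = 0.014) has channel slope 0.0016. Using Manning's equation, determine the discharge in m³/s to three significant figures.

A = b·y = 7.64 × 2.31 = 17.65 m²
P = b + 2y = 7.64 + 2×2.31 = 12.26 m
R = A/P = 17.65/12.26 = 1.440 m
Q = (1/n)·A·R^(2/3)·S^(1/2) = (1/0.014) × 17.65 × 1.440^(2/3) × 0.0016^(1/2) = 64.29 m³/s

64.3 m³/s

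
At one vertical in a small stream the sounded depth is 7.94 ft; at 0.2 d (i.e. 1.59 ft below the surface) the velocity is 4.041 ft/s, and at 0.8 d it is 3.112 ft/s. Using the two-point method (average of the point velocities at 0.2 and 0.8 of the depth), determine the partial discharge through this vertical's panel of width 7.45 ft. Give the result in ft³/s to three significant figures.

212 ft³/s

v̄ = (4.041 + 3.112) / 2 = 3.577 ft/s
q = v̄ × d × w = 3.577 × 7.94 × 7.45 = 211.6 ft³/s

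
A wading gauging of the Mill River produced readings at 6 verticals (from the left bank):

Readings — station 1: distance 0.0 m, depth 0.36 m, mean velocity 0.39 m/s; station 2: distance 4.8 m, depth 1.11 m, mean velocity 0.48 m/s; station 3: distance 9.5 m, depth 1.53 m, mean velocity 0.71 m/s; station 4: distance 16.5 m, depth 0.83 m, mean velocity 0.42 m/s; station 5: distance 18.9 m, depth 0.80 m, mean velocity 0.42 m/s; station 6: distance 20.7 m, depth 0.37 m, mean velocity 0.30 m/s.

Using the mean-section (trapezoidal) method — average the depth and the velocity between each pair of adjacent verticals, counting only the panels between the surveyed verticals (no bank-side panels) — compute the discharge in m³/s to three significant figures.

11.1 m³/s

Panel 1-2: Δb = 4.8 m, d̄ = (0.36+1.11)/2 = 0.735, v̄ = (0.39+0.48)/2 = 0.435 → q = 4.8×0.735×0.435 = 1.535 m³/s
Panel 2-3: Δb = 4.7 m, d̄ = (1.11+1.53)/2 = 1.32, v̄ = (0.48+0.71)/2 = 0.595 → q = 4.7×1.32×0.595 = 3.691 m³/s
Panel 3-4: Δb = 7 m, d̄ = (1.53+0.83)/2 = 1.18, v̄ = (0.71+0.42)/2 = 0.565 → q = 7×1.18×0.565 = 4.667 m³/s
Panel 4-5: Δb = 2.4 m, d̄ = (0.83+0.80)/2 = 0.815, v̄ = (0.42+0.42)/2 = 0.42 → q = 2.4×0.815×0.42 = 0.8215 m³/s
Panel 5-6: Δb = 1.8 m, d̄ = (0.80+0.37)/2 = 0.585, v̄ = (0.42+0.30)/2 = 0.36 → q = 1.8×0.585×0.36 = 0.3791 m³/s
Q = Σ q = 11.09 m³/s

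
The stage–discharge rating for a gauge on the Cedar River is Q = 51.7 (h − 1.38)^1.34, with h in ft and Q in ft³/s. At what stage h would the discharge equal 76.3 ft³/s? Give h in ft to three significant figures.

h − h₀ = (Q/C)^(1/b) = (76.3/51.7)^(1/1.34) = 1.337 ft
h = 1.38 + 1.337 = 2.717 ft

2.72 ft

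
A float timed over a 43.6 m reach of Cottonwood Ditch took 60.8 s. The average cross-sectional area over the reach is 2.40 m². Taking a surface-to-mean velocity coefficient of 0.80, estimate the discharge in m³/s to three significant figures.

v_surface = L / t̄ = 43.6 / 60.8 = 0.7171 m/s
v_mean = 0.80 × 0.7171 = 0.5737 m/s
Q = A × v_mean = 2.40 × 0.5737 = 1.377 m³/s

1.38 m³/s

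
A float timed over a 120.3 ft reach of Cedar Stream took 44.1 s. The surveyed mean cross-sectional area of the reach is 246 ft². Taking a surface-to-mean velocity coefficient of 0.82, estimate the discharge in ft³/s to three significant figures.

v_surface = L / t̄ = 120.3 / 44.1 = 2.728 ft/s
v_mean = 0.82 × 2.728 = 2.237 ft/s
Q = A × v_mean = 246 × 2.237 = 550.3 ft³/s

550 ft³/s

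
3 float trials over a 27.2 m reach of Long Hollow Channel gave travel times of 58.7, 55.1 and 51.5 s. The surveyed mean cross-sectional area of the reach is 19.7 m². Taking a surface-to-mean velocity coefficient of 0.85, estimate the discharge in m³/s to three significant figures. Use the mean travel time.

8.27 m³/s

t̄ = (58.7 + 55.1 + 51.5) / 3 = 55.1 s
v_surface = L / t̄ = 27.2 / 55.1 = 0.4936 m/s
v_mean = 0.85 × 0.4936 = 0.4196 m/s
Q = A × v_mean = 19.7 × 0.4196 = 8.266 m³/s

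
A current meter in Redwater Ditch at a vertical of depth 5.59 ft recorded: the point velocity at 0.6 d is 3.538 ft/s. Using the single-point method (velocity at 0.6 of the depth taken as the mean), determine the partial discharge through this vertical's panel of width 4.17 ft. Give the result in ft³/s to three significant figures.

v̄ = v₀.₆ = 3.538 ft/s
q = v̄ × d × w = 3.538 × 5.59 × 4.17 = 82.47 ft³/s

82.5 ft³/s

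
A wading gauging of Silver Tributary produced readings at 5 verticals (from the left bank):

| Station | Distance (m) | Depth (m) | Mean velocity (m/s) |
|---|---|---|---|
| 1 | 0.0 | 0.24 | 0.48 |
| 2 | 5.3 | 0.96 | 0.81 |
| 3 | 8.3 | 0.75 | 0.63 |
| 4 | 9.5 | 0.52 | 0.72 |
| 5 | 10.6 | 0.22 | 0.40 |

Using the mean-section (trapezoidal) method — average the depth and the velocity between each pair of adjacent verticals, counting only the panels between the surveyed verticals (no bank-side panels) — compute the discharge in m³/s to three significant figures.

Panel 1-2: Δb = 5.3 m, d̄ = (0.24+0.96)/2 = 0.6, v̄ = (0.48+0.81)/2 = 0.645 → q = 5.3×0.6×0.645 = 2.051 m³/s
Panel 2-3: Δb = 3 m, d̄ = (0.96+0.75)/2 = 0.855, v̄ = (0.81+0.63)/2 = 0.72 → q = 3×0.855×0.72 = 1.847 m³/s
Panel 3-4: Δb = 1.2 m, d̄ = (0.75+0.52)/2 = 0.635, v̄ = (0.63+0.72)/2 = 0.675 → q = 1.2×0.635×0.675 = 0.5144 m³/s
Panel 4-5: Δb = 1.1 m, d̄ = (0.52+0.22)/2 = 0.37, v̄ = (0.72+0.40)/2 = 0.56 → q = 1.1×0.37×0.56 = 0.2279 m³/s
Q = Σ q = 4.640 m³/s

4.64 m³/s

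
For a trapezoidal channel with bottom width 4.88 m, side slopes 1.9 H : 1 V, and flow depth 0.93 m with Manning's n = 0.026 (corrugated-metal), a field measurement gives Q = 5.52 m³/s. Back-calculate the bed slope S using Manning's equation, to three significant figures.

0.000873

A = (b + z·y)·y = (4.88 + 1.9×0.93)×0.93 = 6.182 m²
P = b + 2y√(1+z²) = 4.88 + 2×0.93×√(1+1.9²) = 8.874 m
R = A/P = 6.182/8.874 = 0.6966 m
S = (Q·n / (1·A·R^(2/3)))² = (5.52×0.026 / (1×6.182×0.7858))² = 0.0008728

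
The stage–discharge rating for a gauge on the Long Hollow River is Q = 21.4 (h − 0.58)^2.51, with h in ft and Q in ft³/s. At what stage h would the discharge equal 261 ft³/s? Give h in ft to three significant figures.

h − h₀ = (Q/C)^(1/b) = (261/21.4)^(1/2.51) = 2.709 ft
h = 0.58 + 2.709 = 3.289 ft

3.29 ft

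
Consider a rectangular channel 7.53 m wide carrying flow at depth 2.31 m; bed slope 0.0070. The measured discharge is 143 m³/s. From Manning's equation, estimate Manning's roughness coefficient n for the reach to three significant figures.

0.0129

A = b·y = 7.53 × 2.31 = 17.39 m²
P = b + 2y = 7.53 + 2×2.31 = 12.15 m
R = A/P = 17.39/12.15 = 1.432 m
n = (1/Q)·A·R^(2/3)·S^(1/2) = (1/143) × 17.39 × 1.270 × 0.08367 = 0.01293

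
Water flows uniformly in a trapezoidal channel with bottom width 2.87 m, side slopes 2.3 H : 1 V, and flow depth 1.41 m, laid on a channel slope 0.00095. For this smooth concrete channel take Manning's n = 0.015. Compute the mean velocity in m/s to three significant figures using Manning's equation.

A = (b + z·y)·y = (2.87 + 2.3×1.41)×1.41 = 8.619 m²
P = b + 2y√(1+z²) = 2.87 + 2×1.41×√(1+2.3²) = 9.943 m
R = A/P = 8.619/9.943 = 0.8669 m
Q = (1/n)·A·R^(2/3)·S^(1/2) = (1/0.015) × 8.619 × 0.8669^(2/3) × 0.00095^(1/2) = 16.10 m³/s
V = Q/A = 16.10/8.619 = 1.868 m/s

1.87 m/s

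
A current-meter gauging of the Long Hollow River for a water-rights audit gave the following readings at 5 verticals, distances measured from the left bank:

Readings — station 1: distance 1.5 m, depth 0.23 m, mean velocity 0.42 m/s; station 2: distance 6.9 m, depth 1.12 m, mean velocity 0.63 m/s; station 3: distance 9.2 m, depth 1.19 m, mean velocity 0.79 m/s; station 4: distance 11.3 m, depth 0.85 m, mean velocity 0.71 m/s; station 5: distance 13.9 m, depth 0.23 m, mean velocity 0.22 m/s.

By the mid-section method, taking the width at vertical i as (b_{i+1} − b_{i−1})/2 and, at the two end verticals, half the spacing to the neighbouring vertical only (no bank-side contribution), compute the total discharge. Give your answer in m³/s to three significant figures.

6.53 m³/s

w_1 = (6.9 − 1.5)/2 = 2.7 m; q_1 = 0.42 × 0.23 × 2.7 = 0.2608 m³/s
w_2 = (9.2 − 1.5)/2 = 3.85 m; q_2 = 0.63 × 1.12 × 3.85 = 2.717 m³/s
w_3 = (11.3 − 6.9)/2 = 2.2 m; q_3 = 0.79 × 1.19 × 2.2 = 2.068 m³/s
w_4 = (13.9 − 9.2)/2 = 2.35 m; q_4 = 0.71 × 0.85 × 2.35 = 1.418 m³/s
w_5 = (13.9 − 11.3)/2 = 1.3 m; q_5 = 0.22 × 0.23 × 1.3 = 0.06578 m³/s
Q = Σ qᵢ = 6.530 m³/s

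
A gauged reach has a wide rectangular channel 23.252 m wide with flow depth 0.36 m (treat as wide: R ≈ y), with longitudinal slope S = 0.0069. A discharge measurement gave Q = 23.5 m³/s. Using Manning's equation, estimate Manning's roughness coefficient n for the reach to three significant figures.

0.0150

A = b·y = 23.252 × 0.36 = 8.371 m²
Wide channel: R ≈ y = 0.36 m
n = (1/Q)·A·R^(2/3)·S^(1/2) = (1/23.5) × 8.371 × 0.5061 × 0.08307 = 0.01497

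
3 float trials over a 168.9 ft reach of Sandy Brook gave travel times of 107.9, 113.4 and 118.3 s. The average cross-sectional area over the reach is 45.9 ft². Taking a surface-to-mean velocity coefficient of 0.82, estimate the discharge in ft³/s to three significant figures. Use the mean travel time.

56.2 ft³/s

t̄ = (107.9 + 113.4 + 118.3) / 3 = 113.2 s
v_surface = L / t̄ = 168.9 / 113.2 = 1.492 ft/s
v_mean = 0.82 × 1.492 = 1.223 ft/s
Q = A × v_mean = 45.9 × 1.223 = 56.16 ft³/s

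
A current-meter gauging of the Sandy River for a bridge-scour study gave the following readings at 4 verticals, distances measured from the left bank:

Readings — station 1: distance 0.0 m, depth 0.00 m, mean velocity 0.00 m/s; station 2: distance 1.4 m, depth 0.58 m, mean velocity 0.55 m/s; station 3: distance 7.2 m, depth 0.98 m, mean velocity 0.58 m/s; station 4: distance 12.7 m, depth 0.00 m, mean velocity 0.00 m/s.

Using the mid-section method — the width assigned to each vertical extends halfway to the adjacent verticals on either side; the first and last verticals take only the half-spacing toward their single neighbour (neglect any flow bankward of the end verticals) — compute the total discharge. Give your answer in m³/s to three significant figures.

w_2 = (7.2 − 0.0)/2 = 3.6 m; q_2 = 0.55 × 0.58 × 3.6 = 1.148 m³/s
w_3 = (12.7 − 1.4)/2 = 5.65 m; q_3 = 0.58 × 0.98 × 5.65 = 3.211 m³/s
Stations 1, 4 contribute zero (depth or velocity is 0).
Q = Σ qᵢ = 4.360 m³/s

4.36 m³/s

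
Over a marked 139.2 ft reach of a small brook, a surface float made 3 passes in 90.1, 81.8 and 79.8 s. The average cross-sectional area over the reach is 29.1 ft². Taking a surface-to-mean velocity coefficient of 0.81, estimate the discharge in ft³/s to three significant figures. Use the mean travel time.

t̄ = (90.1 + 81.8 + 79.8) / 3 = 83.9 s
v_surface = L / t̄ = 139.2 / 83.9 = 1.659 ft/s
v_mean = 0.81 × 1.659 = 1.344 ft/s
Q = A × v_mean = 29.1 × 1.344 = 39.11 ft³/s

39.1 ft³/s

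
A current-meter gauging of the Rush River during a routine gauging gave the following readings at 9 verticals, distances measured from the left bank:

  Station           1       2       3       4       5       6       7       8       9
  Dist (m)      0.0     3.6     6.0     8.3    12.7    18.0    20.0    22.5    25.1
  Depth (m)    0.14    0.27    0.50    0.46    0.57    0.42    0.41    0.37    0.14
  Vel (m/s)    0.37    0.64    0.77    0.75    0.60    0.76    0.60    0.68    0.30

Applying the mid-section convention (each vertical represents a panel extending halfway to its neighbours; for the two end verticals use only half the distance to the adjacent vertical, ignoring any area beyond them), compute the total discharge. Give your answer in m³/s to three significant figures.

w_1 = (3.6 − 0.0)/2 = 1.8 m; q_1 = 0.37 × 0.14 × 1.8 = 0.09324 m³/s
w_2 = (6.0 − 0.0)/2 = 3 m; q_2 = 0.64 × 0.27 × 3 = 0.5184 m³/s
w_3 = (8.3 − 3.6)/2 = 2.35 m; q_3 = 0.77 × 0.50 × 2.35 = 0.9048 m³/s
w_4 = (12.7 − 6.0)/2 = 3.35 m; q_4 = 0.75 × 0.46 × 3.35 = 1.156 m³/s
w_5 = (18.0 − 8.3)/2 = 4.85 m; q_5 = 0.60 × 0.57 × 4.85 = 1.659 m³/s
w_6 = (20.0 − 12.7)/2 = 3.65 m; q_6 = 0.76 × 0.42 × 3.65 = 1.165 m³/s
w_7 = (22.5 − 18.0)/2 = 2.25 m; q_7 = 0.60 × 0.41 × 2.25 = 0.5535 m³/s
w_8 = (25.1 − 20.0)/2 = 2.55 m; q_8 = 0.68 × 0.37 × 2.55 = 0.6416 m³/s
w_9 = (25.1 − 22.5)/2 = 1.3 m; q_9 = 0.30 × 0.14 × 1.3 = 0.05460 m³/s
Q = Σ qᵢ = 6.746 m³/s

6.75 m³/s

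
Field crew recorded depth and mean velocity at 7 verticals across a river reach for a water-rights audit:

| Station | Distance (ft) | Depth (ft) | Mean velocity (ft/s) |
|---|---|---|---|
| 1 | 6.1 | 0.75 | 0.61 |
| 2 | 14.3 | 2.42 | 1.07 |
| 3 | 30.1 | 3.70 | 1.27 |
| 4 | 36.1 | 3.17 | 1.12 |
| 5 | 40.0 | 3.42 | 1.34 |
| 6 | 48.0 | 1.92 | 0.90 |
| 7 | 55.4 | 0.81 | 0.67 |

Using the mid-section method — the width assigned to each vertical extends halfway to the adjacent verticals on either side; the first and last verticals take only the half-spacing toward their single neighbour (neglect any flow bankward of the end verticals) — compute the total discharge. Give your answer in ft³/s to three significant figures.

w_1 = (14.3 − 6.1)/2 = 4.1 ft; q_1 = 0.61 × 0.75 × 4.1 = 1.876 ft³/s
w_2 = (30.1 − 6.1)/2 = 12 ft; q_2 = 1.07 × 2.42 × 12 = 31.07 ft³/s
w_3 = (36.1 − 14.3)/2 = 10.9 ft; q_3 = 1.27 × 3.70 × 10.9 = 51.22 ft³/s
w_4 = (40.0 − 30.1)/2 = 4.95 ft; q_4 = 1.12 × 3.17 × 4.95 = 17.57 ft³/s
w_5 = (48.0 − 36.1)/2 = 5.95 ft; q_5 = 1.34 × 3.42 × 5.95 = 27.27 ft³/s
w_6 = (55.4 − 40.0)/2 = 7.7 ft; q_6 = 0.90 × 1.92 × 7.7 = 13.31 ft³/s
w_7 = (55.4 − 48.0)/2 = 3.7 ft; q_7 = 0.67 × 0.81 × 3.7 = 2.008 ft³/s
Q = Σ qᵢ = 144.3 ft³/s

144 ft³/s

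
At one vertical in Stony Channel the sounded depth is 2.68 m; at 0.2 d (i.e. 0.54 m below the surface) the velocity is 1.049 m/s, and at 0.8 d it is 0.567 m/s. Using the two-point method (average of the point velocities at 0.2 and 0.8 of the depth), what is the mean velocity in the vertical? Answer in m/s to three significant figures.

v̄ = (1.049 + 0.567) / 2 = 0.8080 m/s

0.808 m/s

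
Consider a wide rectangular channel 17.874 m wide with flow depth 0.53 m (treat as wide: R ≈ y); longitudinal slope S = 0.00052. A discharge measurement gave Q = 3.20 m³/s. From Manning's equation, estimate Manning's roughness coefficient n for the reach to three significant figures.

0.0442

A = b·y = 17.874 × 0.53 = 9.473 m²
Wide channel: R ≈ y = 0.53 m
n = (1/Q)·A·R^(2/3)·S^(1/2) = (1/3.20) × 9.473 × 0.6549 × 0.02280 = 0.04421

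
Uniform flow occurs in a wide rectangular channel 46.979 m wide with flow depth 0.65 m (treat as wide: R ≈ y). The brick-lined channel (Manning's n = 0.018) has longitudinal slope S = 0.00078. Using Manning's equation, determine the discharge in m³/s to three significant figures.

35.6 m³/s

A = b·y = 46.979 × 0.65 = 30.54 m²
Wide channel: R ≈ y = 0.65 m
Q = (1/n)·A·R^(2/3)·S^(1/2) = (1/0.018) × 30.54 × 0.6500^(2/3) × 0.00078^(1/2) = 35.55 m³/s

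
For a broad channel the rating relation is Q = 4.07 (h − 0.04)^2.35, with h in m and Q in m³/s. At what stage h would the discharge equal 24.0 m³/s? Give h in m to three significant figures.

2.17 m

h − h₀ = (Q/C)^(1/b) = (24.0/4.07)^(1/2.35) = 2.128 m
h = 0.04 + 2.128 = 2.168 m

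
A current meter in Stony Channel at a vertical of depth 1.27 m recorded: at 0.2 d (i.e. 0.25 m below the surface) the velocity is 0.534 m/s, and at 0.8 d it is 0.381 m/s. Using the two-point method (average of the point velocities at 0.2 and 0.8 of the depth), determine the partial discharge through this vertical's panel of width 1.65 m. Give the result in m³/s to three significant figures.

0.959 m³/s

v̄ = (0.534 + 0.381) / 2 = 0.4575 m/s
q = v̄ × d × w = 0.4575 × 1.27 × 1.65 = 0.9587 m³/s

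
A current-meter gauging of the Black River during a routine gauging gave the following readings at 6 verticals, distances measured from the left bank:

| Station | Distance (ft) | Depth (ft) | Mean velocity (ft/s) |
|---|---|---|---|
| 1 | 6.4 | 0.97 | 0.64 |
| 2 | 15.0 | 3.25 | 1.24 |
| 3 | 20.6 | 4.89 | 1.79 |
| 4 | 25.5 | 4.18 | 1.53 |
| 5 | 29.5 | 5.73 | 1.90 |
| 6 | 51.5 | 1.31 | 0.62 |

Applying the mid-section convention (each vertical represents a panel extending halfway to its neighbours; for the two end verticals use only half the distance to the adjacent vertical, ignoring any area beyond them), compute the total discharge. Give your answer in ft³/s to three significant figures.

w_1 = (15.0 − 6.4)/2 = 4.3 ft; q_1 = 0.64 × 0.97 × 4.3 = 2.669 ft³/s
w_2 = (20.6 − 6.4)/2 = 7.1 ft; q_2 = 1.24 × 3.25 × 7.1 = 28.61 ft³/s
w_3 = (25.5 − 15.0)/2 = 5.25 ft; q_3 = 1.79 × 4.89 × 5.25 = 45.95 ft³/s
w_4 = (29.5 − 20.6)/2 = 4.45 ft; q_4 = 1.53 × 4.18 × 4.45 = 28.46 ft³/s
w_5 = (51.5 − 25.5)/2 = 13 ft; q_5 = 1.90 × 5.73 × 13 = 141.5 ft³/s
w_6 = (51.5 − 29.5)/2 = 11 ft; q_6 = 0.62 × 1.31 × 11 = 8.934 ft³/s
Q = Σ qᵢ = 256.2 ft³/s

256 ft³/s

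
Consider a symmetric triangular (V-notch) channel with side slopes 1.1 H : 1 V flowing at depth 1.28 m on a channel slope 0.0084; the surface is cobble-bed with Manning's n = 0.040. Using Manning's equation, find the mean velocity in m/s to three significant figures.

A = z·y² = 1.1×1.28² = 1.802 m²
P = 2y√(1+z²) = 2×1.28×√(1+1.1²) = 3.806 m
R = A/P = 1.802/3.806 = 0.4736 m
Q = (1/n)·A·R^(2/3)·S^(1/2) = (1/0.040) × 1.802 × 0.4736^(2/3) × 0.0084^(1/2) = 2.509 m³/s
V = Q/A = 2.509/1.802 = 1.392 m/s

1.39 m/s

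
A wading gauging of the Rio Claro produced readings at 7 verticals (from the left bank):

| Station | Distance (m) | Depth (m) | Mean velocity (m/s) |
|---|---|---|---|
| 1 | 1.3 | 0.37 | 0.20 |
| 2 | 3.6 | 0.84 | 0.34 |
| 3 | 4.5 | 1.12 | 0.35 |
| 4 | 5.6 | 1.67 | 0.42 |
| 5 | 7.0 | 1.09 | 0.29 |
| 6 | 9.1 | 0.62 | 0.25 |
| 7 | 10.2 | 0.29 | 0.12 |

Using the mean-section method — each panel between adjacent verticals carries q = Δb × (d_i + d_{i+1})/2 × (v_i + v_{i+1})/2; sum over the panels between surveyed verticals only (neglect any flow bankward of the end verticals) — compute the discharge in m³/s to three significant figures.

Panel 1-2: Δb = 2.3 m, d̄ = (0.37+0.84)/2 = 0.605, v̄ = (0.20+0.34)/2 = 0.27 → q = 2.3×0.605×0.27 = 0.3757 m³/s
Panel 2-3: Δb = 0.9 m, d̄ = (0.84+1.12)/2 = 0.98, v̄ = (0.34+0.35)/2 = 0.345 → q = 0.9×0.98×0.345 = 0.3043 m³/s
Panel 3-4: Δb = 1.1 m, d̄ = (1.12+1.67)/2 = 1.395, v̄ = (0.35+0.42)/2 = 0.385 → q = 1.1×1.395×0.385 = 0.5908 m³/s
Panel 4-5: Δb = 1.4 m, d̄ = (1.67+1.09)/2 = 1.38, v̄ = (0.42+0.29)/2 = 0.355 → q = 1.4×1.38×0.355 = 0.6859 m³/s
Panel 5-6: Δb = 2.1 m, d̄ = (1.09+0.62)/2 = 0.855, v̄ = (0.29+0.25)/2 = 0.27 → q = 2.1×0.855×0.27 = 0.4848 m³/s
Panel 6-7: Δb = 1.1 m, d̄ = (0.62+0.29)/2 = 0.455, v̄ = (0.25+0.12)/2 = 0.185 → q = 1.1×0.455×0.185 = 0.09259 m³/s
Q = Σ q = 2.534 m³/s

2.53 m³/s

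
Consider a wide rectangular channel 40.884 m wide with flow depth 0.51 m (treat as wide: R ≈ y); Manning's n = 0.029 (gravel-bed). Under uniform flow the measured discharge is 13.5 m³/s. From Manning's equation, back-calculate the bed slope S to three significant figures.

A = b·y = 40.884 × 0.51 = 20.85 m²
Wide channel: R ≈ y = 0.51 m
S = (Q·n / (1·A·R^(2/3)))² = (13.5×0.029 / (1×20.85×0.6383))² = 0.0008652

0.000865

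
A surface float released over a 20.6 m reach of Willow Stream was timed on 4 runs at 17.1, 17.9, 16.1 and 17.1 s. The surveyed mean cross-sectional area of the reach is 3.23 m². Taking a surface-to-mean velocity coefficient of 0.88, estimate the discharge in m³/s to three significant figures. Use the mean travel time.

t̄ = (17.1 + 17.9 + 16.1 + 17.1) / 4 = 17.05 s
v_surface = L / t̄ = 20.6 / 17.05 = 1.208 m/s
v_mean = 0.88 × 1.208 = 1.063 m/s
Q = A × v_mean = 3.23 × 1.063 = 3.434 m³/s

3.43 m³/s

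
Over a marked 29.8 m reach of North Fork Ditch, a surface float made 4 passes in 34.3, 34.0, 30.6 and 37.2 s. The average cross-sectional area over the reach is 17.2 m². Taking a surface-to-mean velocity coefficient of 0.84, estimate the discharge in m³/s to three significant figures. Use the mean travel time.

t̄ = (34.3 + 34.0 + 30.6 + 37.2) / 4 = 34.025 s
v_surface = L / t̄ = 29.8 / 34.025 = 0.8758 m/s
v_mean = 0.84 × 0.8758 = 0.7357 m/s
Q = A × v_mean = 17.2 × 0.7357 = 12.65 m³/s

12.7 m³/s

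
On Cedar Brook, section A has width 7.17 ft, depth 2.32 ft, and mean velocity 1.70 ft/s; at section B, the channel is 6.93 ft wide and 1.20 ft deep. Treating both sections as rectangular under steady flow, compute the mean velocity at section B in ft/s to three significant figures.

Q = A₁V₁ = (7.17×2.32) × 1.70 = 28.28 ft³/s
A₂ = 6.93 × 1.20 = 8.316 ft²
V₂ = Q/A₂ = 28.28/8.316 = 3.400 ft/s

3.40 ft/s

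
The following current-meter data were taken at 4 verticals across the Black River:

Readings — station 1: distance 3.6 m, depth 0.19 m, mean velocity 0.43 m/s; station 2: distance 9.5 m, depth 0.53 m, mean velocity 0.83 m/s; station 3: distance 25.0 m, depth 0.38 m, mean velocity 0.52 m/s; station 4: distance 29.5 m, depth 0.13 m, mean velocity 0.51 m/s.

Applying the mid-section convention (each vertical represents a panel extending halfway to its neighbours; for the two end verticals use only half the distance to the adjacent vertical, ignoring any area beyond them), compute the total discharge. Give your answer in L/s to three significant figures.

w_1 = (9.5 − 3.6)/2 = 2.95 m; q_1 = 0.43 × 0.19 × 2.95 = 0.2410 m³/s
w_2 = (25.0 − 3.6)/2 = 10.7 m; q_2 = 0.83 × 0.53 × 10.7 = 4.707 m³/s
w_3 = (29.5 − 9.5)/2 = 10 m; q_3 = 0.52 × 0.38 × 10 = 1.976 m³/s
w_4 = (29.5 − 25.0)/2 = 2.25 m; q_4 = 0.51 × 0.13 × 2.25 = 0.1492 m³/s
Q = Σ qᵢ = 7.073 m³/s
= 7.073 × 1000 = 7073 L/s

7070 L/s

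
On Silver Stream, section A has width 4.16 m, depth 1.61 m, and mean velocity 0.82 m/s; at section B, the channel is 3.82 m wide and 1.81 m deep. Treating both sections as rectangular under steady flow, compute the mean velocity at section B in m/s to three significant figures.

0.794 m/s

Q = A₁V₁ = (4.16×1.61) × 0.82 = 5.492 m³/s
A₂ = 3.82 × 1.81 = 6.914 m²
V₂ = Q/A₂ = 5.492/6.914 = 0.7943 m/s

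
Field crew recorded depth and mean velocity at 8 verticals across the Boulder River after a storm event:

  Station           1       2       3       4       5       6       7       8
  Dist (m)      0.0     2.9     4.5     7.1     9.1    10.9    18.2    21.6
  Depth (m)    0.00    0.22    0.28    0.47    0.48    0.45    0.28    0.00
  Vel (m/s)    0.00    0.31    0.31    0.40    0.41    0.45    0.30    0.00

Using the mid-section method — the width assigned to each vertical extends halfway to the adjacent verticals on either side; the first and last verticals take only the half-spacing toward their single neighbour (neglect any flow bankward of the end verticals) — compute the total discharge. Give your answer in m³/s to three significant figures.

2.51 m³/s

w_2 = (4.5 − 0.0)/2 = 2.25 m; q_2 = 0.31 × 0.22 × 2.25 = 0.1535 m³/s
w_3 = (7.1 − 2.9)/2 = 2.1 m; q_3 = 0.31 × 0.28 × 2.1 = 0.1823 m³/s
w_4 = (9.1 − 4.5)/2 = 2.3 m; q_4 = 0.40 × 0.47 × 2.3 = 0.4324 m³/s
w_5 = (10.9 − 7.1)/2 = 1.9 m; q_5 = 0.41 × 0.48 × 1.9 = 0.3739 m³/s
w_6 = (18.2 − 9.1)/2 = 4.55 m; q_6 = 0.45 × 0.45 × 4.55 = 0.9214 m³/s
w_7 = (21.6 − 10.9)/2 = 5.35 m; q_7 = 0.30 × 0.28 × 5.35 = 0.4494 m³/s
Stations 1, 8 contribute zero (depth or velocity is 0).
Q = Σ qᵢ = 2.513 m³/s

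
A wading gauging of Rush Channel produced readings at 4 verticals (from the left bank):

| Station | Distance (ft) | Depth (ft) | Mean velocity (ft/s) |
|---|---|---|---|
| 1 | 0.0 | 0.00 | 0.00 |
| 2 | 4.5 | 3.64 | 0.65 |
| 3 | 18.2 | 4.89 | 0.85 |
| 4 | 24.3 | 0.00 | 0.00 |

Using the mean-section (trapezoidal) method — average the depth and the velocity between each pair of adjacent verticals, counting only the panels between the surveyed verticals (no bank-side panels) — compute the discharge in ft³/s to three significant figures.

52.8 ft³/s

Panel 1-2: Δb = 4.5 ft, d̄ = (0.00+3.64)/2 = 1.82, v̄ = (0.00+0.65)/2 = 0.325 → q = 4.5×1.82×0.325 = 2.662 ft³/s
Panel 2-3: Δb = 13.7 ft, d̄ = (3.64+4.89)/2 = 4.265, v̄ = (0.65+0.85)/2 = 0.75 → q = 13.7×4.265×0.75 = 43.82 ft³/s
Panel 3-4: Δb = 6.1 ft, d̄ = (4.89+0.00)/2 = 2.445, v̄ = (0.85+0.00)/2 = 0.425 → q = 6.1×2.445×0.425 = 6.339 ft³/s
Q = Σ q = 52.82 ft³/s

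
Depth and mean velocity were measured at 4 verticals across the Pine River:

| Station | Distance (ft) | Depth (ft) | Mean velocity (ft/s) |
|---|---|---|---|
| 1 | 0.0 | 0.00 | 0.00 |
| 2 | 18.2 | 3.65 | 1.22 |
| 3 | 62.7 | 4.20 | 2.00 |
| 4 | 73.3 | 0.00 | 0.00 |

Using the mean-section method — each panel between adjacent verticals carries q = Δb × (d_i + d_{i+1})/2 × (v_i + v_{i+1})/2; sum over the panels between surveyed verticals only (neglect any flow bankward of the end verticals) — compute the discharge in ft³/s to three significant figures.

324 ft³/s

Panel 1-2: Δb = 18.2 ft, d̄ = (0.00+3.65)/2 = 1.825, v̄ = (0.00+1.22)/2 = 0.61 → q = 18.2×1.825×0.61 = 20.26 ft³/s
Panel 2-3: Δb = 44.5 ft, d̄ = (3.65+4.20)/2 = 3.925, v̄ = (1.22+2.00)/2 = 1.61 → q = 44.5×3.925×1.61 = 281.2 ft³/s
Panel 3-4: Δb = 10.6 ft, d̄ = (4.20+0.00)/2 = 2.1, v̄ = (2.00+0.00)/2 = 1 → q = 10.6×2.1×1 = 22.26 ft³/s
Q = Σ q = 323.7 ft³/s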